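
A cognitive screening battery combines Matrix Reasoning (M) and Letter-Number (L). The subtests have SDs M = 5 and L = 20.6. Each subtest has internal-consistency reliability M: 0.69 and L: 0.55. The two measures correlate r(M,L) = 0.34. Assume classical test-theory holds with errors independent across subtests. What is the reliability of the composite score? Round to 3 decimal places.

0.617

Var(M+L) = 5² + 20.6² + 2·[5·20.6·0.34] = 449.36 + 70.04 = 519.4.
With uncorrelated errors the cross-covariances are all true-score covariance, so they carry over unchanged; only the diagonal terms shrink to ρᵢσᵢ².
True-score variance = [5²·0.69 + 20.6²·0.55] + 70.04 = 250.648 + 70.04 = 320.688.
Reliability = 320.688 / 519.4 = 0.617.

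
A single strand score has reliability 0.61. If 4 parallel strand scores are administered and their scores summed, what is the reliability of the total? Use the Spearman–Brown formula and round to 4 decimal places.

ρ_k = kρ / (1 + (k−1)ρ) = 4·0.61 / (1 + 3·0.61) = 2.440 / 2.830 = 0.8622.

0.8622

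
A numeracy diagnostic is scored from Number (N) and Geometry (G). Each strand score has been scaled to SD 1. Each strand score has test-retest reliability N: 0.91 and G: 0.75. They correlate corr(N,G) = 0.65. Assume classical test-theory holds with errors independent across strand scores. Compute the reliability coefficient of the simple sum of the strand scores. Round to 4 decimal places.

Var(N+G) = 2 + 2·[0.65] = 2 + 1.3 = 3.3.
With uncorrelated errors the cross-covariances are all true-score covariance, so they carry over unchanged; only the diagonal terms shrink to ρᵢσᵢ².
True-score variance = [0.91 + 0.75] + 1.3 = 1.66 + 1.3 = 2.96.
Reliability = 2.96 / 3.3 = 0.8970.

0.8970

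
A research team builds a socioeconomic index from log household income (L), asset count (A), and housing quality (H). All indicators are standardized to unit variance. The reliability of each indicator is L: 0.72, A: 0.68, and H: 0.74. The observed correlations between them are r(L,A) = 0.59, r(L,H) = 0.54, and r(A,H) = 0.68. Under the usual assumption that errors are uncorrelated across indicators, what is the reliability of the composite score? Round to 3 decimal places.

0.870

Var(L+A+H) = 3 + 2·[0.59 + 0.54 + 0.68] = 3 + 3.62 = 6.62.
Under uncorrelated errors the observed covariances equal the true-score covariances, so only the own-variance terms attenuate.
True-score variance = [0.72 + 0.68 + 0.74] + 3.62 = 2.14 + 3.62 = 5.76.
Reliability = 5.76 / 6.62 = 0.870.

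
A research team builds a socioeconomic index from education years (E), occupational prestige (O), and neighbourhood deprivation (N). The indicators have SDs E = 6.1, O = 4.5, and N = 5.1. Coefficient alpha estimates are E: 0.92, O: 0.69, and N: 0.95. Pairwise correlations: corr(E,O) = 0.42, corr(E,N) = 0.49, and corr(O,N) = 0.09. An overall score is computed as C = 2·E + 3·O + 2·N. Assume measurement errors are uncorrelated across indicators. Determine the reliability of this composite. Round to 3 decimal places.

Var(C) = 2²·6.1² + 3²·4.5² + 2²·5.1² + 2·[6·6.1·4.5·0.42 + 4·6.1·5.1·0.49 + 6·4.5·5.1·0.09] = 435.13 + 285.085 = 720.215.
Under uncorrelated errors the observed covariances equal the true-score covariances, so only the own-variance terms attenuate.
True-score variance = [2²·6.1²·0.92 + 3²·4.5²·0.69 + 2²·5.1²·0.95] + 285.085 = 361.523 + 285.085 = 646.608.
Reliability = 646.608 / 720.215 = 0.898.

0.898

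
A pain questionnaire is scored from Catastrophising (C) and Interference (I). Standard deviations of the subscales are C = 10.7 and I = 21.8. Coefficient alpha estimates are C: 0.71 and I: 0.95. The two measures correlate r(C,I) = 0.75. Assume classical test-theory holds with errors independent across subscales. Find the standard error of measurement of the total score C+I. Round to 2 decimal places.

7.55

Var(total) = 589.73 + 349.89 = 939.62.
True-score variance = 532.766 + 349.89 = 882.656, so reliability = 0.9394.
Error variance = 939.62 − 882.656 = 56.9641; SEM = √56.9641 = 7.55.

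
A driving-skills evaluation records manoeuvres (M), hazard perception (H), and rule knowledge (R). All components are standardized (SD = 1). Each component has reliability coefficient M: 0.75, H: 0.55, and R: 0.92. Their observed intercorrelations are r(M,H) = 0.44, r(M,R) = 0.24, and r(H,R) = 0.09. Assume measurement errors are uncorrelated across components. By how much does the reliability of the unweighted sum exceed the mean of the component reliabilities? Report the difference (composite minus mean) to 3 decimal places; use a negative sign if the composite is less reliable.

0.088

Var(sum) = 3 + 1.54 = 4.54; true-score variance = 2.22 + 1.54 = 3.76; composite reliability = 0.8282.
Mean component reliability = 0.7400.
Difference = 0.8282 − 0.7400 = 0.088.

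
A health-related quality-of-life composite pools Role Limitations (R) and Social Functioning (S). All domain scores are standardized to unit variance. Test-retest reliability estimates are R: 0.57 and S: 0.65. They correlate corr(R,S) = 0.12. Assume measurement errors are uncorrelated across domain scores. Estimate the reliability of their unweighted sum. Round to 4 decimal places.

0.6518

Var(R+S) = 2 + 2·[0.12] = 2 + 0.24 = 2.24.
With uncorrelated errors the cross-covariances are all true-score covariance, so they carry over unchanged; only the diagonal terms shrink to ρᵢσᵢ².
True-score variance = [0.57 + 0.65] + 0.24 = 1.22 + 0.24 = 1.46.
Reliability = 1.46 / 2.24 = 0.6518.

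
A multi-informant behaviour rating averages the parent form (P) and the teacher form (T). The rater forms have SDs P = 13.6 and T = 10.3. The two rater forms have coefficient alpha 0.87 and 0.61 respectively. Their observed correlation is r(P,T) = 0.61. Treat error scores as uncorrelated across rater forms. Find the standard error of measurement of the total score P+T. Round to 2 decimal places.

Var(total) = 291.05 + 170.898 = 461.948.
True-score variance = 225.63 + 170.898 = 396.528, so reliability = 0.8584.
Error variance = 461.948 − 396.528 = 65.4199; SEM = √65.4199 = 8.09.

8.09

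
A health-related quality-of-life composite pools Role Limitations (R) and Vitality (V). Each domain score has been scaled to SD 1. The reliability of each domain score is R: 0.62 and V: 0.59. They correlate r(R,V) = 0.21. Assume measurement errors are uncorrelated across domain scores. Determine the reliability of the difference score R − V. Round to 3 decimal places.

Var(R−V) = 1 + 1 − 2·0.21 = 2 − 0.42 = 1.58.
With uncorrelated errors the cross-covariances are all true-score covariance, so they carry over unchanged; only the diagonal terms shrink to ρᵢσᵢ².
True-score variance = [0.62 + 0.59] − 0.42 = 1.21 − 0.42 = 0.79.
Reliability = 0.79 / 1.58 = 0.500.

0.500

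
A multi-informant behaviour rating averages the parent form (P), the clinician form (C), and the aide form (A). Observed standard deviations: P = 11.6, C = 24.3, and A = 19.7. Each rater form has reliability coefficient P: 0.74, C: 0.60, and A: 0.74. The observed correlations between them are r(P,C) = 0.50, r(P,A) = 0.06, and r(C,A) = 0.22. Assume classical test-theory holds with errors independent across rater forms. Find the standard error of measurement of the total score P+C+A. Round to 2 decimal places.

19.29

Var(total) = 1113.14 + 519.935 = 1633.07.
True-score variance = 741.055 + 519.935 = 1260.99, so reliability = 0.7722.
Error variance = 1633.07 − 1260.99 = 372.085; SEM = √372.085 = 19.29.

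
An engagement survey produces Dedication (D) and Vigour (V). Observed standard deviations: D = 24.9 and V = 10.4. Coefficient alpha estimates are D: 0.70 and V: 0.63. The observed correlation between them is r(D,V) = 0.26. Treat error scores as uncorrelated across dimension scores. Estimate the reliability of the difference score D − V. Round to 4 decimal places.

Var(D−V) = 24.9² + 10.4² − 2·24.9·10.4·0.26 = 728.17 − 134.659 = 593.511.
Under uncorrelated errors the observed covariances equal the true-score covariances, so only the own-variance terms attenuate.
True-score variance = [24.9²·0.70 + 10.4²·0.63] − 134.659 = 502.148 − 134.659 = 367.489.
Reliability = 367.489 / 593.511 = 0.6192.

0.6192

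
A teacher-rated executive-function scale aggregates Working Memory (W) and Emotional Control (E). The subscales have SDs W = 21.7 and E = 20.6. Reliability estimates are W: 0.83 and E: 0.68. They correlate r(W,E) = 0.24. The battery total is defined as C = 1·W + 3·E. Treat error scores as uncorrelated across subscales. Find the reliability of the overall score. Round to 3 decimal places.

0.736

Var(C) = 21.7² + 3²·20.6² + 2·[3·21.7·20.6·0.24] = 4290.13 + 643.709 = 4933.84.
Under uncorrelated errors the observed covariances equal the true-score covariances, so only the own-variance terms attenuate.
True-score variance = [21.7²·0.83 + 3²·20.6²·0.68] + 643.709 = 2987.92 + 643.709 = 3631.63.
Reliability = 3631.63 / 4933.84 = 0.736.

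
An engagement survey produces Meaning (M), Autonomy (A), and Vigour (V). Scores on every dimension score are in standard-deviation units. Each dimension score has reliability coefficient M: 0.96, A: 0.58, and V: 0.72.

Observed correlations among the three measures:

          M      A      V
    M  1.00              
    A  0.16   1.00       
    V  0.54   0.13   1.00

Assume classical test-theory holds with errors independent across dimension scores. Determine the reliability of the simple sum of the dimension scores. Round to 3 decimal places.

Var(M+A+V) = 3 + 2·[0.16 + 0.54 + 0.13] = 3 + 1.66 = 4.66.
Because errors are independent across components, Cov(Tᵢ,Tⱼ) = Cov(Xᵢ,Xⱼ); the off-diagonal part of the true-score variance is the same as above.
True-score variance = [0.96 + 0.58 + 0.72] + 1.66 = 2.26 + 1.66 = 3.92.
Reliability = 3.92 / 4.66 = 0.841.

0.841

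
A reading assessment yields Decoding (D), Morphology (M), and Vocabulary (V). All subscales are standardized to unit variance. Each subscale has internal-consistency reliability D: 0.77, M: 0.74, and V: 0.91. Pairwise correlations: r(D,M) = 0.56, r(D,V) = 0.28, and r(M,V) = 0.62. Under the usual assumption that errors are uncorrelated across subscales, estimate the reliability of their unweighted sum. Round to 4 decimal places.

Var(D+M+V) = 3 + 2·[0.56 + 0.28 + 0.62] = 3 + 2.92 = 5.92.
Because errors are independent across components, Cov(Tᵢ,Tⱼ) = Cov(Xᵢ,Xⱼ); the off-diagonal part of the true-score variance is the same as above.
True-score variance = [0.77 + 0.74 + 0.91] + 2.92 = 2.42 + 2.92 = 5.34.
Reliability = 5.34 / 5.92 = 0.9020.

0.9020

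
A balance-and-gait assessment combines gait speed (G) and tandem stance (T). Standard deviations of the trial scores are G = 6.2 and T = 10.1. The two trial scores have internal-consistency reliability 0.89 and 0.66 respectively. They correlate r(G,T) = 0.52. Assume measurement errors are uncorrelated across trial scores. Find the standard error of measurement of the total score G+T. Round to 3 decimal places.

Var(total) = 140.45 + 65.1248 = 205.575.
True-score variance = 101.538 + 65.1248 = 166.663, so reliability = 0.8107.
Error variance = 205.575 − 166.663 = 38.9118; SEM = √38.9118 = 6.238.

6.238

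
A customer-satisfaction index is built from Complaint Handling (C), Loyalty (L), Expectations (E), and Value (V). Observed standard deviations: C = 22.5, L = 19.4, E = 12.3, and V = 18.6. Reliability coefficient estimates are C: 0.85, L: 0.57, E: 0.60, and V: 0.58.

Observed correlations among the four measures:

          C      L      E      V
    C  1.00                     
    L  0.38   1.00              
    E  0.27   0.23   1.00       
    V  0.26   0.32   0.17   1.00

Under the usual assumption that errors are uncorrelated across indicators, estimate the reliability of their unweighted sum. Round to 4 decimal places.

0.8224

Var(C+L+E+V) = 22.5² + 19.4² + 12.3² + 18.6² + 2·[22.5·19.4·0.38 + 22.5·12.3·0.27 + 22.5·18.6·0.26 + 19.4·12.3·0.23 + 19.4·18.6·0.32 + 12.3·18.6·0.17] = 1379.86 + 1117.29 = 2497.15.
Because errors are independent across components, Cov(Tᵢ,Tⱼ) = Cov(Xᵢ,Xⱼ); the off-diagonal part of the true-score variance is the same as above.
True-score variance = [22.5²·0.85 + 19.4²·0.57 + 12.3²·0.60 + 18.6²·0.58] + 1117.29 = 936.269 + 1117.29 = 2053.56.
Reliability = 2053.56 / 2497.15 = 0.8224.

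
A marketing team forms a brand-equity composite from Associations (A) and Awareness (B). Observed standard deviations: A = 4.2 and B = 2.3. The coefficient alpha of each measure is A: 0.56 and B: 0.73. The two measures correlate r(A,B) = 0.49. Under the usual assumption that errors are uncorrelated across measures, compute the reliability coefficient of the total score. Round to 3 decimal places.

0.716

Var(A+B) = 4.2² + 2.3² + 2·[4.2·2.3·0.49] = 22.93 + 9.4668 = 32.3968.
Because errors are independent across components, Cov(Tᵢ,Tⱼ) = Cov(Xᵢ,Xⱼ); the off-diagonal part of the true-score variance is the same as above.
True-score variance = [4.2²·0.56 + 2.3²·0.73] + 9.4668 = 13.7401 + 9.4668 = 23.2069.
Reliability = 23.2069 / 32.3968 = 0.716.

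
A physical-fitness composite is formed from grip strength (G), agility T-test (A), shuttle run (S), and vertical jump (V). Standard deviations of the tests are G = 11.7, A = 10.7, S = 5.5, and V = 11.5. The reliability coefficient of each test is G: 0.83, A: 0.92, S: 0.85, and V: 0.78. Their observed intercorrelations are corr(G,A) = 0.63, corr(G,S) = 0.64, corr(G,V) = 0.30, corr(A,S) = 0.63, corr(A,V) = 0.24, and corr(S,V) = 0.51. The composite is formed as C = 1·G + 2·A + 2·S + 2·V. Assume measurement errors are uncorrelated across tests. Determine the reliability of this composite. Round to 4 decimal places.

0.9274

Var(C) = 11.7² + 2²·10.7² + 2²·5.5² + 2²·11.5² + 2·[2·11.7·10.7·0.63 + 2·11.7·5.5·0.64 + 2·11.7·11.5·0.30 + 4·10.7·5.5·0.63 + 4·10.7·11.5·0.24 + 4·5.5·11.5·0.51] = 1244.85 + 1432.59 = 2677.44.
With uncorrelated errors the cross-covariances are all true-score covariance, so they carry over unchanged; only the diagonal terms shrink to ρᵢσᵢ².
True-score variance = [11.7²·0.83 + 2²·10.7²·0.92 + 2²·5.5²·0.85 + 2²·11.5²·0.78] + 1432.59 = 1050.41 + 1432.59 = 2483.01.
Reliability = 2483.01 / 2677.44 = 0.9274.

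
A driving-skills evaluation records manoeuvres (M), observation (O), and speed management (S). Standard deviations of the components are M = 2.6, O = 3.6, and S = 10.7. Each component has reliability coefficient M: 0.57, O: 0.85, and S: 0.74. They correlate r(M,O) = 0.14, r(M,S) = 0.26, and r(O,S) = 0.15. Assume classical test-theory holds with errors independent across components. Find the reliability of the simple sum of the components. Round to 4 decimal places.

0.7874

Var(M+O+S) = 2.6² + 3.6² + 10.7² + 2·[2.6·3.6·0.14 + 2.6·10.7·0.26 + 3.6·10.7·0.15] = 134.21 + 28.6432 = 162.853.
Because errors are independent across components, Cov(Tᵢ,Tⱼ) = Cov(Xᵢ,Xⱼ); the off-diagonal part of the true-score variance is the same as above.
True-score variance = [2.6²·0.57 + 3.6²·0.85 + 10.7²·0.74] + 28.6432 = 99.5918 + 28.6432 = 128.235.
Reliability = 128.235 / 162.853 = 0.7874.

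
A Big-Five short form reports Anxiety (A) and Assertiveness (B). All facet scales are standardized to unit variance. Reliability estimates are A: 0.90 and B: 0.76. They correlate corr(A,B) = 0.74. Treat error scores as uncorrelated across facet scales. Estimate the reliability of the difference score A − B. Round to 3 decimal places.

Var(A−B) = 1 + 1 − 2·0.74 = 2 − 1.48 = 0.52.
Under uncorrelated errors the observed covariances equal the true-score covariances, so only the own-variance terms attenuate.
True-score variance = [0.90 + 0.76] − 1.48 = 1.66 − 1.48 = 0.18.
Reliability = 0.18 / 0.52 = 0.346.

0.346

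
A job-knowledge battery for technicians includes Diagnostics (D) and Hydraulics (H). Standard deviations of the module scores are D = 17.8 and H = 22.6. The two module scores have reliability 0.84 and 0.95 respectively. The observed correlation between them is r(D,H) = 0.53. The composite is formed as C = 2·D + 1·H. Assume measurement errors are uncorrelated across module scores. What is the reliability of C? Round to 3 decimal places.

Var(C) = 2²·17.8² + 22.6² + 2·[2·17.8·22.6·0.53] = 1778.12 + 852.834 = 2630.95.
With uncorrelated errors the cross-covariances are all true-score covariance, so they carry over unchanged; only the diagonal terms shrink to ρᵢσᵢ².
True-score variance = [2²·17.8²·0.84 + 22.6²·0.95] + 852.834 = 1549.8 + 852.834 = 2402.64.
Reliability = 2402.64 / 2630.95 = 0.913.

0.913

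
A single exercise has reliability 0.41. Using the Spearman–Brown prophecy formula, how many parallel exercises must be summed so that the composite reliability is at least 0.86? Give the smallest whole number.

9

k ≥ ρ*(1−ρ₁)/(ρ₁(1−ρ*)) = 0.86·0.59 / (0.41·0.14) = 8.840.
Smallest integer k = 9.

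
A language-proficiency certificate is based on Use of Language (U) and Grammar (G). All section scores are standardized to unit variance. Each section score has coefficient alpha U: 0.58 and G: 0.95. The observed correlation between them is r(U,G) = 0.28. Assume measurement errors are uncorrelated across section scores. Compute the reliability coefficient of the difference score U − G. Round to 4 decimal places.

0.6736

Var(U−G) = 1 + 1 − 2·0.28 = 2 − 0.56 = 1.44.
Because errors are independent across components, Cov(Tᵢ,Tⱼ) = Cov(Xᵢ,Xⱼ); the off-diagonal part of the true-score variance is the same as above.
True-score variance = [0.58 + 0.95] − 0.56 = 1.53 − 0.56 = 0.97.
Reliability = 0.97 / 1.44 = 0.6736.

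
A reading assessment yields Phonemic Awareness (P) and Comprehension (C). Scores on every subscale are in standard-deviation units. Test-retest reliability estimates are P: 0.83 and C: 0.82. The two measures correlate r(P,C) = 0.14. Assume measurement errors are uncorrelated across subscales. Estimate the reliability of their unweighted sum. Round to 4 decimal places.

0.8465

Var(P+C) = 2 + 2·[0.14] = 2 + 0.28 = 2.28.
Because errors are independent across components, Cov(Tᵢ,Tⱼ) = Cov(Xᵢ,Xⱼ); the off-diagonal part of the true-score variance is the same as above.
True-score variance = [0.83 + 0.82] + 0.28 = 1.65 + 0.28 = 1.93.
Reliability = 1.93 / 2.28 = 0.8465.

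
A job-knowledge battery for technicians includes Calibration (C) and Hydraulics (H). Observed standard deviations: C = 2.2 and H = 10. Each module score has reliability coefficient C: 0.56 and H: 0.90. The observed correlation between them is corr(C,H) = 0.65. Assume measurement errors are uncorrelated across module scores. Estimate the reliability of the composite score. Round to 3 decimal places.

Var(C+H) = 2.2² + 10² + 2·[2.2·10·0.65] = 104.84 + 28.6 = 133.44.
With uncorrelated errors the cross-covariances are all true-score covariance, so they carry over unchanged; only the diagonal terms shrink to ρᵢσᵢ².
True-score variance = [2.2²·0.56 + 10²·0.90] + 28.6 = 92.7104 + 28.6 = 121.31.
Reliability = 121.31 / 133.44 = 0.909.

0.909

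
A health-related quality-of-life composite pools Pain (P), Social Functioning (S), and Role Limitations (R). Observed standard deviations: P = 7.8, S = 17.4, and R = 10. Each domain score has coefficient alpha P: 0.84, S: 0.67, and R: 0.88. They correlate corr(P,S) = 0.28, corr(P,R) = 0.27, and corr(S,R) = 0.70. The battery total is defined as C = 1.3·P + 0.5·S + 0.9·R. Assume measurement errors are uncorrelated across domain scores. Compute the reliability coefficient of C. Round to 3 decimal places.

Var(C) = 1.3²·7.8² + 0.5²·17.4² + 0.9²·10² + 2·[0.65·7.8·17.4·0.28 + 1.17·7.8·10·0.27 + 0.45·17.4·10·0.70] = 259.51 + 208.302 = 467.812.
Under uncorrelated errors the observed covariances equal the true-score covariances, so only the own-variance terms attenuate.
True-score variance = [1.3²·7.8²·0.84 + 0.5²·17.4²·0.67 + 0.9²·10²·0.88] + 208.302 = 208.361 + 208.302 = 416.663.
Reliability = 416.663 / 467.812 = 0.891.

0.891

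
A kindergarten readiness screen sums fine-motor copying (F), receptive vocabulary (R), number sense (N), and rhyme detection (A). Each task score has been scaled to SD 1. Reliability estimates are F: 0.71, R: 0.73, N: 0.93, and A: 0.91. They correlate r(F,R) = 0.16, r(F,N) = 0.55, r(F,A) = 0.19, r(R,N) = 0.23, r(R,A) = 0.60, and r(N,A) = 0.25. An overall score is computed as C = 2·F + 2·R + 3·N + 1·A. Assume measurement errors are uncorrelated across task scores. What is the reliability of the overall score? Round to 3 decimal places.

Var(C) = 2² + 2² + 3² + 1 + 2·[4·0.16 + 6·0.55 + 2·0.19 + 6·0.23 + 2·0.60 + 3·0.25] = 18 + 15.3 = 33.3.
Under uncorrelated errors the observed covariances equal the true-score covariances, so only the own-variance terms attenuate.
True-score variance = [2²·0.71 + 2²·0.73 + 3²·0.93 + 0.91] + 15.3 = 15.04 + 15.3 = 30.34.
Reliability = 30.34 / 33.3 = 0.911.

0.911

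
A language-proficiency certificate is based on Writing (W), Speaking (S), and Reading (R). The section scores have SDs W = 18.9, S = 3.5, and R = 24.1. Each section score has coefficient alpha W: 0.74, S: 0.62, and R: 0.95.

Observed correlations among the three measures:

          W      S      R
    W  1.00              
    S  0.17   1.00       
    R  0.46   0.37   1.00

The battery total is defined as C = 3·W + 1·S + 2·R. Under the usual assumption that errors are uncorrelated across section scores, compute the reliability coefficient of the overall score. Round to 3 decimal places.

0.884

Var(C) = 3²·18.9² + 3.5² + 2²·24.1² + 2·[3·18.9·3.5·0.17 + 6·18.9·24.1·0.46 + 2·3.5·24.1·0.37] = 5550.38 + 2706.62 = 8257.
Under uncorrelated errors the observed covariances equal the true-score covariances, so only the own-variance terms attenuate.
True-score variance = [3²·18.9²·0.74 + 3.5²·0.62 + 2²·24.1²·0.95] + 2706.62 = 4593.69 + 2706.62 = 7300.31.
Reliability = 7300.31 / 8257 = 0.884.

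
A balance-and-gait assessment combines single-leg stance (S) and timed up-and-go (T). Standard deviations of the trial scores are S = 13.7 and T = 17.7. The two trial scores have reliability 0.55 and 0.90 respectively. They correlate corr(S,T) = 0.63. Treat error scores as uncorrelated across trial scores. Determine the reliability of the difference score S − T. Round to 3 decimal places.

0.408

Var(S−T) = 13.7² + 17.7² − 2·13.7·17.7·0.63 = 500.98 − 305.537 = 195.443.
Because errors are independent across components, Cov(Tᵢ,Tⱼ) = Cov(Xᵢ,Xⱼ); the off-diagonal part of the true-score variance is the same as above.
True-score variance = [13.7²·0.55 + 17.7²·0.90] − 305.537 = 385.19 − 305.537 = 79.6531.
Reliability = 79.6531 / 195.443 = 0.408.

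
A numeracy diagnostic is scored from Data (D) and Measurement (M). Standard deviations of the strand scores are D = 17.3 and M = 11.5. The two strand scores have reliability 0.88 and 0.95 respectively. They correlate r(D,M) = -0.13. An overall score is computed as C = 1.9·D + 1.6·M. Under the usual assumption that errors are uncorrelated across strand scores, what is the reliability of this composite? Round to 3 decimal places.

0.884

Var(C) = 1.9²·17.3² + 1.6²·11.5² + 2·[3.04·17.3·11.5·(-0.13)] = 1419 − 157.25 = 1261.75.
With uncorrelated errors the cross-covariances are all true-score covariance, so they carry over unchanged; only the diagonal terms shrink to ρᵢσᵢ².
True-score variance = [1.9²·17.3²·0.88 + 1.6²·11.5²·0.95] − 157.25 = 1272.42 − 157.25 = 1115.17.
Reliability = 1115.17 / 1261.75 = 0.884.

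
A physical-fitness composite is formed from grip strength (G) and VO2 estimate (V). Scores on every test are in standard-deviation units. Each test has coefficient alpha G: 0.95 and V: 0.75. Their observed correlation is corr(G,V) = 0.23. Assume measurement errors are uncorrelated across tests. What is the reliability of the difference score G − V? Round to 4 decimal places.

Var(G−V) = 1 + 1 − 2·0.23 = 2 − 0.46 = 1.54.
With uncorrelated errors the cross-covariances are all true-score covariance, so they carry over unchanged; only the diagonal terms shrink to ρᵢσᵢ².
True-score variance = [0.95 + 0.75] − 0.46 = 1.7 − 0.46 = 1.24.
Reliability = 1.24 / 1.54 = 0.8052.

0.8052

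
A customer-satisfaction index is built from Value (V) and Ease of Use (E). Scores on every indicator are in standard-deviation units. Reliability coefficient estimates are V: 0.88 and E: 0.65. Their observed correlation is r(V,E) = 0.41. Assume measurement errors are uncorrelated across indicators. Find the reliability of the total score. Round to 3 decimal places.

0.833

Var(V+E) = 2 + 2·[0.41] = 2 + 0.82 = 2.82.
With uncorrelated errors the cross-covariances are all true-score covariance, so they carry over unchanged; only the diagonal terms shrink to ρᵢσᵢ².
True-score variance = [0.88 + 0.65] + 0.82 = 1.53 + 0.82 = 2.35.
Reliability = 2.35 / 2.82 = 0.833.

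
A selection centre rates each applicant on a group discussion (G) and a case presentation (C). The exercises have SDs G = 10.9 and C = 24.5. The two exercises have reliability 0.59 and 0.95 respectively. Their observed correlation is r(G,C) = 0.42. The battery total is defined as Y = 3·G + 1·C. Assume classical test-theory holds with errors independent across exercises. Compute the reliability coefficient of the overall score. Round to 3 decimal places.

Var(Y) = 3²·10.9² + 24.5² + 2·[3·10.9·24.5·0.42] = 1669.54 + 672.966 = 2342.51.
With uncorrelated errors the cross-covariances are all true-score covariance, so they carry over unchanged; only the diagonal terms shrink to ρᵢσᵢ².
True-score variance = [3²·10.9²·0.59 + 24.5²·0.95] + 672.966 = 1201.12 + 672.966 = 1874.08.
Reliability = 1874.08 / 2342.51 = 0.800.

0.800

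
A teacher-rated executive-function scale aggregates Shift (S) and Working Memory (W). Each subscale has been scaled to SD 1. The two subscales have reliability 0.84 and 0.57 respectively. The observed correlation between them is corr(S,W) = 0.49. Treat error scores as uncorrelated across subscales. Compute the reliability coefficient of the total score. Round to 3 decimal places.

Var(S+W) = 2 + 2·[0.49] = 2 + 0.98 = 2.98.
Under uncorrelated errors the observed covariances equal the true-score covariances, so only the own-variance terms attenuate.
True-score variance = [0.84 + 0.57] + 0.98 = 1.41 + 0.98 = 2.39.
Reliability = 2.39 / 2.98 = 0.802.

0.802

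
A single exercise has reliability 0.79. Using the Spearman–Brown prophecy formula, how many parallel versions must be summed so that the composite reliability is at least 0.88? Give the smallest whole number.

2

k ≥ ρ*(1−ρ₁)/(ρ₁(1−ρ*)) = 0.88·0.21 / (0.79·0.12) = 1.949.
Smallest integer k = 2.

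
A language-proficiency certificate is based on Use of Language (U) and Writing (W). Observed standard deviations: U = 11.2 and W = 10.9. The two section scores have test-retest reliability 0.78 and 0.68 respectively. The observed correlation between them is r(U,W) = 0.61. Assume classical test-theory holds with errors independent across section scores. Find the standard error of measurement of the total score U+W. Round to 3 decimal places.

Var(total) = 244.25 + 148.938 = 393.188.
True-score variance = 178.634 + 148.938 = 327.572, so reliability = 0.8331.
Error variance = 393.188 − 327.572 = 65.616; SEM = √65.616 = 8.100.

8.100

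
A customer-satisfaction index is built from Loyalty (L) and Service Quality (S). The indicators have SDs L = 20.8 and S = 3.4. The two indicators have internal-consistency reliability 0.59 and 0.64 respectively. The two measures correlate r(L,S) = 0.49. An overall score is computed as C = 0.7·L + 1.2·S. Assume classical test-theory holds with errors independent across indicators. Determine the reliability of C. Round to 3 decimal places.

0.676

Var(C) = 0.7²·20.8² + 1.2²·3.4² + 2·[0.84·20.8·3.4·0.49] = 228.64 + 58.2167 = 286.857.
Because errors are independent across components, Cov(Tᵢ,Tⱼ) = Cov(Xᵢ,Xⱼ); the off-diagonal part of the true-score variance is the same as above.
True-score variance = [0.7²·20.8²·0.59 + 1.2²·3.4²·0.64] + 58.2167 = 135.73 + 58.2167 = 193.947.
Reliability = 193.947 / 286.857 = 0.676.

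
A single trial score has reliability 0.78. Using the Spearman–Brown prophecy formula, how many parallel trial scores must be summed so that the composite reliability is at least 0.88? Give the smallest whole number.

k ≥ ρ*(1−ρ₁)/(ρ₁(1−ρ*)) = 0.88·0.22 / (0.78·0.12) = 2.068.
Smallest integer k = 3.

3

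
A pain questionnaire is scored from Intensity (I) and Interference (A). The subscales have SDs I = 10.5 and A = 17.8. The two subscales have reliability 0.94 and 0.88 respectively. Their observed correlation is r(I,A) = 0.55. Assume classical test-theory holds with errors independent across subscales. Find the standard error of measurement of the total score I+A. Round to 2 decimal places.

6.68

Var(total) = 427.09 + 205.59 = 632.68.
True-score variance = 382.454 + 205.59 = 588.044, so reliability = 0.9294.
Error variance = 632.68 − 588.044 = 44.6358; SEM = √44.6358 = 6.68.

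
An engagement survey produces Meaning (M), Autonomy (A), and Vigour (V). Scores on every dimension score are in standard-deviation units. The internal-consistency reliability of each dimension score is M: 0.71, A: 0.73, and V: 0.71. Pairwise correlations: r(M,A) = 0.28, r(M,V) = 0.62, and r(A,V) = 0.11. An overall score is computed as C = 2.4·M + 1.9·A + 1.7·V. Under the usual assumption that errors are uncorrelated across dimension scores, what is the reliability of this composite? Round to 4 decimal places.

0.8308

Var(C) = 2.4² + 1.9² + 1.7² + 2·[4.56·0.28 + 4.08·0.62 + 3.23·0.11] = 12.26 + 8.3234 = 20.5834.
With uncorrelated errors the cross-covariances are all true-score covariance, so they carry over unchanged; only the diagonal terms shrink to ρᵢσᵢ².
True-score variance = [2.4²·0.71 + 1.9²·0.73 + 1.7²·0.71] + 8.3234 = 8.7768 + 8.3234 = 17.1002.
Reliability = 17.1002 / 20.5834 = 0.8308.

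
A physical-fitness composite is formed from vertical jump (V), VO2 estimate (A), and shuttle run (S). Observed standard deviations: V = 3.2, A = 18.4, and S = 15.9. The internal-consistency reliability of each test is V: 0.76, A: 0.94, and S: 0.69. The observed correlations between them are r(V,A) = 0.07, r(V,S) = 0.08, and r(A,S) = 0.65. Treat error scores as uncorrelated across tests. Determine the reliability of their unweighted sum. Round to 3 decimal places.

Var(V+A+S) = 3.2² + 18.4² + 15.9² + 2·[3.2·18.4·0.07 + 3.2·15.9·0.08 + 18.4·15.9·0.65] = 601.61 + 396.712 = 998.322.
Under uncorrelated errors the observed covariances equal the true-score covariances, so only the own-variance terms attenuate.
True-score variance = [3.2²·0.76 + 18.4²·0.94 + 15.9²·0.69] + 396.712 = 500.468 + 396.712 = 897.18.
Reliability = 897.18 / 998.322 = 0.899.

0.899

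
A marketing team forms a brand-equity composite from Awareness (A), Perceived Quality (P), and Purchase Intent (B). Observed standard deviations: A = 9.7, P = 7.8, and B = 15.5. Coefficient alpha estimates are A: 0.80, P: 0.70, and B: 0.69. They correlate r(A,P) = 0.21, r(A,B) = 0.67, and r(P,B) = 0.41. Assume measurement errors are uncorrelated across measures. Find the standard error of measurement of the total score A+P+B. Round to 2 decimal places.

Var(total) = 395.18 + 332.384 = 727.564.
True-score variance = 283.632 + 332.384 = 616.017, so reliability = 0.8467.
Error variance = 727.564 − 616.017 = 111.548; SEM = √111.548 = 10.56.

10.56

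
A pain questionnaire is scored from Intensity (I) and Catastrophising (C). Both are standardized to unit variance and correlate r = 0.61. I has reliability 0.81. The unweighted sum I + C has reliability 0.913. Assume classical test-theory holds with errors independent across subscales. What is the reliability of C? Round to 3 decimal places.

0.910

Var(I+C) = 2 + 2·0.61 = 3.220.
True-score variance = ρ_I + ρ_C + 2·0.61, so 0.913 = (0.81 + ρ_C + 1.22) / 3.220.
ρ_C = 0.913·3.220 − 0.81 − 1.22 = 0.910.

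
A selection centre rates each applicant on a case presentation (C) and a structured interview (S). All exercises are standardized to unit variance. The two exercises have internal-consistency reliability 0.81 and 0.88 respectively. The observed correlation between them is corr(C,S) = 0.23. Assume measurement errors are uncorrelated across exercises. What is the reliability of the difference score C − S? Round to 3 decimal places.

0.799

Var(C−S) = 1 + 1 − 2·0.23 = 2 − 0.46 = 1.54.
Because errors are independent across components, Cov(Tᵢ,Tⱼ) = Cov(Xᵢ,Xⱼ); the off-diagonal part of the true-score variance is the same as above.
True-score variance = [0.81 + 0.88] − 0.46 = 1.69 − 0.46 = 1.23.
Reliability = 1.23 / 1.54 = 0.799.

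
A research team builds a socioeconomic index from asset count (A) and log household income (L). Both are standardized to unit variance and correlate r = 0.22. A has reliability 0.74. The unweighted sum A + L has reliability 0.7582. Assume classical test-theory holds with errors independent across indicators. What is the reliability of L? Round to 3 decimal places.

Var(A+L) = 2 + 2·0.22 = 2.440.
True-score variance = ρ_A + ρ_L + 2·0.22, so 0.7582 = (0.74 + ρ_L + 0.44) / 2.440.
ρ_L = 0.7582·2.440 − 0.74 − 0.44 = 0.670.

0.670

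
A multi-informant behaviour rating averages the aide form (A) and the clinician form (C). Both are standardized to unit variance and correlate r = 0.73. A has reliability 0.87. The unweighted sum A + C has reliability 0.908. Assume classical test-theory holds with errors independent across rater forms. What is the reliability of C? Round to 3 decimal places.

Var(A+C) = 2 + 2·0.73 = 3.460.
True-score variance = ρ_A + ρ_C + 2·0.73, so 0.908 = (0.87 + ρ_C + 1.46) / 3.460.
ρ_C = 0.908·3.460 − 0.87 − 1.46 = 0.812.

0.812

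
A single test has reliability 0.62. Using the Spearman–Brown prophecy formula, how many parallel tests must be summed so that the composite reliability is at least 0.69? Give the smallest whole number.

k ≥ ρ*(1−ρ₁)/(ρ₁(1−ρ*)) = 0.69·0.38 / (0.62·0.31) = 1.364.
Smallest integer k = 2.

2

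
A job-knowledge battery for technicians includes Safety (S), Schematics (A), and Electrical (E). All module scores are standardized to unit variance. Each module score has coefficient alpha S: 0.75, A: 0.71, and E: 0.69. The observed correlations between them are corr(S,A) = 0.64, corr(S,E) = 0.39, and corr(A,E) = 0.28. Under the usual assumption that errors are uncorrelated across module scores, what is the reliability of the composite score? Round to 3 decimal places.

Var(S+A+E) = 3 + 2·[0.64 + 0.39 + 0.28] = 3 + 2.62 = 5.62.
Under uncorrelated errors the observed covariances equal the true-score covariances, so only the own-variance terms attenuate.
True-score variance = [0.75 + 0.71 + 0.69] + 2.62 = 2.15 + 2.62 = 4.77.
Reliability = 4.77 / 5.62 = 0.849.

0.849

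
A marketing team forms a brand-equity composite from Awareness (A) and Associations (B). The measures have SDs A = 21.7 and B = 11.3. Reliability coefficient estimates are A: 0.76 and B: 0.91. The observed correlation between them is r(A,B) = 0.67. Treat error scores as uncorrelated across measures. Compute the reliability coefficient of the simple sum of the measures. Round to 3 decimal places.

Var(A+B) = 21.7² + 11.3² + 2·[21.7·11.3·0.67] = 598.58 + 328.581 = 927.161.
Under uncorrelated errors the observed covariances equal the true-score covariances, so only the own-variance terms attenuate.
True-score variance = [21.7²·0.76 + 11.3²·0.91] + 328.581 = 474.074 + 328.581 = 802.656.
Reliability = 802.656 / 927.161 = 0.866.

0.866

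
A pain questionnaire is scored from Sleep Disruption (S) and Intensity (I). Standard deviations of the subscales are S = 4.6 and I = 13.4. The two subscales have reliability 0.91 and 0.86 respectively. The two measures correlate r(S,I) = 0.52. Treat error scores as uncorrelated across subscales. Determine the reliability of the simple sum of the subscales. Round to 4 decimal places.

Var(S+I) = 4.6² + 13.4² + 2·[4.6·13.4·0.52] = 200.72 + 64.1056 = 264.826.
Under uncorrelated errors the observed covariances equal the true-score covariances, so only the own-variance terms attenuate.
True-score variance = [4.6²·0.91 + 13.4²·0.86] + 64.1056 = 173.677 + 64.1056 = 237.783.
Reliability = 237.783 / 264.826 = 0.8979.

0.8979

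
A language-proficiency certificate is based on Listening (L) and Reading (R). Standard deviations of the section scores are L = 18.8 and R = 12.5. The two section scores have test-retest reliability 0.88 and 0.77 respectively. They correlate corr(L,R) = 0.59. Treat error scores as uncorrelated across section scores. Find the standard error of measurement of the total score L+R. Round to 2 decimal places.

Var(total) = 509.69 + 277.3 = 786.99.
True-score variance = 431.34 + 277.3 = 708.64, so reliability = 0.9004.
Error variance = 786.99 − 708.64 = 78.3503; SEM = √78.3503 = 8.85.

8.85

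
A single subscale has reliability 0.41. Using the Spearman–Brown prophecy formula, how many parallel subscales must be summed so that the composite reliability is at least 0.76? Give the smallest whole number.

5

k ≥ ρ*(1−ρ₁)/(ρ₁(1−ρ*)) = 0.76·0.59 / (0.41·0.24) = 4.557.
Smallest integer k = 5.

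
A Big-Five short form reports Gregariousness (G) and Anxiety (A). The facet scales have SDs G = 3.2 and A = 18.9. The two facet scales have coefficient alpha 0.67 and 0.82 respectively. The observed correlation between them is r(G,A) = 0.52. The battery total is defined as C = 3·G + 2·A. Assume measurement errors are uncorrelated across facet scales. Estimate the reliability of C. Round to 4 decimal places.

Var(C) = 3²·3.2² + 2²·18.9² + 2·[6·3.2·18.9·0.52] = 1521 + 377.395 = 1898.4.
Under uncorrelated errors the observed covariances equal the true-score covariances, so only the own-variance terms attenuate.
True-score variance = [3²·3.2²·0.67 + 2²·18.9²·0.82] + 377.395 = 1233.4 + 377.395 = 1610.79.
Reliability = 1610.79 / 1898.4 = 0.8485.

0.8485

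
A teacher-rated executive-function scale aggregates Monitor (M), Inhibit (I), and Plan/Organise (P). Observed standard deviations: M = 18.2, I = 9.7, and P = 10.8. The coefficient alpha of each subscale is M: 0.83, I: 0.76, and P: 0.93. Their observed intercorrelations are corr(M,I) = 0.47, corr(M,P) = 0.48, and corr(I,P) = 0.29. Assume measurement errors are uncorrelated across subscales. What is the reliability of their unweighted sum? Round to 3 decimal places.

0.909

Var(M+I+P) = 18.2² + 9.7² + 10.8² + 2·[18.2·9.7·0.47 + 18.2·10.8·0.48 + 9.7·10.8·0.29] = 541.97 + 415.406 = 957.376.
Under uncorrelated errors the observed covariances equal the true-score covariances, so only the own-variance terms attenuate.
True-score variance = [18.2²·0.83 + 9.7²·0.76 + 10.8²·0.93] + 415.406 = 454.913 + 415.406 = 870.319.
Reliability = 870.319 / 957.376 = 0.909.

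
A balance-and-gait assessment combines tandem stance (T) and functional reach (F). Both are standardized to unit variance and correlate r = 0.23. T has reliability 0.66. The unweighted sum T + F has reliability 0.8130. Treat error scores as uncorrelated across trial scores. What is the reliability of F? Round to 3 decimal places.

0.880

Var(T+F) = 2 + 2·0.23 = 2.460.
True-score variance = ρ_T + ρ_F + 2·0.23, so 0.8130 = (0.66 + ρ_F + 0.46) / 2.460.
ρ_F = 0.8130·2.460 − 0.66 − 0.46 = 0.880.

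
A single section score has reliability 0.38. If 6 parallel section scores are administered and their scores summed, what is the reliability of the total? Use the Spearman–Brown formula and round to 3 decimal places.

ρ_k = kρ / (1 + (k−1)ρ) = 6·0.38 / (1 + 5·0.38) = 2.280 / 2.900 = 0.786.

0.786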